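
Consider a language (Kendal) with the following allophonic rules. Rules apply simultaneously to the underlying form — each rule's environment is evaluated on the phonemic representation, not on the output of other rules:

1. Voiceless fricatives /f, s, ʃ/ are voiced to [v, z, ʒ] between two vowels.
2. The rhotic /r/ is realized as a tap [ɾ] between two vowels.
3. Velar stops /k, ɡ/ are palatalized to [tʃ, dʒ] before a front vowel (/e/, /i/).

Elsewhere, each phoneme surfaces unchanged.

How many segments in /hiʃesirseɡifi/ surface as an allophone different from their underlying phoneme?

Segments that undergo a rule: /ʃ/ → [ʒ] (rule 1); /s/ → [z] (rule 1); /ɡ/ → [dʒ] (rule 3); /f/ → [v] (rule 1).
All other segments surface unchanged.

4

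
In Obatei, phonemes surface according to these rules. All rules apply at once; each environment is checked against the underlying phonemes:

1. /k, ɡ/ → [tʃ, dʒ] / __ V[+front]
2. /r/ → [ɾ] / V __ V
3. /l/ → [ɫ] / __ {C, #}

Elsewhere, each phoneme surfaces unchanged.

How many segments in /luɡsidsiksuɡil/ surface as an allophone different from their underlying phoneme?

2

Segments that undergo a rule: /ɡ/ → [dʒ] (rule 1); /l/ → [ɫ] (rule 3).
All other segments surface unchanged.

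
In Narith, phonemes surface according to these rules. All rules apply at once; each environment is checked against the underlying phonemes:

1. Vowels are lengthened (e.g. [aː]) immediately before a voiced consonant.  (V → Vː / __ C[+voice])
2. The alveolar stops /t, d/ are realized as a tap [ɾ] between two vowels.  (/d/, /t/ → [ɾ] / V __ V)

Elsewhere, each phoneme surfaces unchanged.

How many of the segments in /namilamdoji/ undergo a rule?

Segments that undergo a rule: /a/ → [aː] (rule 1); /i/ → [iː] (rule 1); /a/ → [aː] (rule 1); /o/ → [oː] (rule 1).
All other segments surface unchanged.

4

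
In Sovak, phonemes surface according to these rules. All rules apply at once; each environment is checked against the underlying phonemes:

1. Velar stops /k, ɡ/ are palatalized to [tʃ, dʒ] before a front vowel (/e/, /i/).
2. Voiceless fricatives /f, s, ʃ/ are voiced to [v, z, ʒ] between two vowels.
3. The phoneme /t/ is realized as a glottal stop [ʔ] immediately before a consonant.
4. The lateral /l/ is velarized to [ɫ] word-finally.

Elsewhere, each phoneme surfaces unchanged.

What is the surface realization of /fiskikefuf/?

[fistʃitʃevuf]

/f/ (word-initial): rule 2 targets it, but not between two vowels → unchanged [f].
/s/ (between /i/ and /k/) fails the environment for rule 2, so it stays [s].
/k/ (between /s/ and /i/) occurs before a front vowel → [tʃ] by rule 1.
Rule 1 applies to /k/ (between /i/ and /e/: before a front vowel) → [tʃ].
/f/ (between /e/ and /u/) occurs between two vowels → [v] by rule 2.
/f/ (word-final) fails the environment for rule 2, so it stays [f].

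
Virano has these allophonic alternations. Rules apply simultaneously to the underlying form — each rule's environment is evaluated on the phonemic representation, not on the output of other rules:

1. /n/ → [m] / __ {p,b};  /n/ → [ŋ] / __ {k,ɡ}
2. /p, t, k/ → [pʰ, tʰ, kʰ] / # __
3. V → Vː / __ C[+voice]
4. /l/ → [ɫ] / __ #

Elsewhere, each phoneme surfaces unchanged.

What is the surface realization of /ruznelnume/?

[ruːzneːlnuːme]

/r/ — not in any rule's target class → [r].
/u/ meets the environment for rule 3 (before a voiced consonant) → [uː].
/z/ — not in any rule's target class → [z].
/n/ — between /z/ and /e/; rule 1 does not apply here → [n].
/e/ — between /n/ and /l/, before a voiced consonant — surfaces as [eː] (rule 3).
/l/ — between /e/ and /n/; rule 4 does not apply here → [l].
/n/ (between /l/ and /u/): rule 1 targets it, but not before a labial or velar stop → unchanged [n].
/u/ (between /n/ and /m/) occurs before a voiced consonant → [uː] by rule 3.
/m/ (between /u/ and /e/): no rule targets it → [m].
/e/ (word-final): rule 3 targets it, but not before a voiced consonant → unchanged [e].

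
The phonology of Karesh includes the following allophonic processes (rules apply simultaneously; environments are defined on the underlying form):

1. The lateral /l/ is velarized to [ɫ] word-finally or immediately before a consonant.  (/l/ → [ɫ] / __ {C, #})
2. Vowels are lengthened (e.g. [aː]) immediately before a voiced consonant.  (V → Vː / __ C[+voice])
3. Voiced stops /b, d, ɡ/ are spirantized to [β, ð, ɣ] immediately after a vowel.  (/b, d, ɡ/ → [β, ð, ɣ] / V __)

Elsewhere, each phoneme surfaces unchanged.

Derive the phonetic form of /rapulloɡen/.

/r/ — not in any rule's target class → [r].
/a/ (between /r/ and /p/): rule 2 targets it, but not before a voiced consonant → unchanged [a].
/p/ stays [p].
/u/ meets the environment for rule 2 (before a voiced consonant) → [uː].
/l/ (between /u/ and /l/) occurs word-finally or immediately before a consonant → [ɫ] by rule 1.
/l/ — between /l/ and /o/; rule 1 does not apply here → [l].
/o/ (between /l/ and /ɡ/): before a voiced consonant, so rule 2 applies → [oː].
/ɡ/ meets the environment for rule 3 (immediately after a vowel) → [ɣ].
/e/ — between /ɡ/ and /n/, before a voiced consonant — surfaces as [eː] (rule 2).
/n/ (word-final): no rule targets it → [n].

[rapuːɫloːɣeːn]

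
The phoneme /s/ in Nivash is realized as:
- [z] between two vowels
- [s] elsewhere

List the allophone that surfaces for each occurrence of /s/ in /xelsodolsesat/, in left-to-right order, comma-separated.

[s], [s], [z]

Occurrence 1 (position 4): no conditioning environment matches → elsewhere allophone [s].
Occurrence 2 (position 9): no conditioning environment matches → elsewhere allophone [s].
Occurrence 3 (position 11): between two vowels → [z].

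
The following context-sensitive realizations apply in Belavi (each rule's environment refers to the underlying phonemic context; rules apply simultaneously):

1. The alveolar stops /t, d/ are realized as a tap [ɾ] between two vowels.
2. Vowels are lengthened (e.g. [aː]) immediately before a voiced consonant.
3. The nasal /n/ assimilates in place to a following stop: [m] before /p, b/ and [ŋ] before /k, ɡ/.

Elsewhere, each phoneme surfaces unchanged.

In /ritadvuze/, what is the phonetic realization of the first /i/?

/i/ (between /r/ and /t/): rule 2 targets it, but not before a voiced consonant → unchanged [i].

[i]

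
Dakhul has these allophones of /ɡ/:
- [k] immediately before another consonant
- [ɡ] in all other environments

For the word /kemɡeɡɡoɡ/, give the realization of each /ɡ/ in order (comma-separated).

[ɡ], [k], [ɡ], [ɡ]

Occurrence 1 (position 4): no conditioning environment matches → elsewhere allophone [ɡ].
Occurrence 2 (position 6): immediately before another consonant → [k].
Occurrence 3 (position 7): no conditioning environment matches → elsewhere allophone [ɡ].
Occurrence 4 (position 9): no conditioning environment matches → elsewhere allophone [ɡ].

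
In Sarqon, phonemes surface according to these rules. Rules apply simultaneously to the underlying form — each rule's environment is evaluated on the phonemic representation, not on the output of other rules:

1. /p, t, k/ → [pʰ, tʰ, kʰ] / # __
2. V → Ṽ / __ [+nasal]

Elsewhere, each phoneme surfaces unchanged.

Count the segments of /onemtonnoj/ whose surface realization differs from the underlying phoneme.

3

Segments that undergo a rule: /o/ → [õ] (rule 2); /e/ → [ẽ] (rule 2); /o/ → [õ] (rule 2).
All other segments surface unchanged.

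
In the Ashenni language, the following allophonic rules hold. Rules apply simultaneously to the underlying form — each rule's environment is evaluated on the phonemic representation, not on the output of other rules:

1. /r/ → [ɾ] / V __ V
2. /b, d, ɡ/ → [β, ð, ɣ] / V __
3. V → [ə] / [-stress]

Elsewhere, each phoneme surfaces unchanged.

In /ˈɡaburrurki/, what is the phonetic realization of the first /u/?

[ə]

/u/ (between /b/ and /r/): in an unstressed syllable, so rule 3 applies → [ə].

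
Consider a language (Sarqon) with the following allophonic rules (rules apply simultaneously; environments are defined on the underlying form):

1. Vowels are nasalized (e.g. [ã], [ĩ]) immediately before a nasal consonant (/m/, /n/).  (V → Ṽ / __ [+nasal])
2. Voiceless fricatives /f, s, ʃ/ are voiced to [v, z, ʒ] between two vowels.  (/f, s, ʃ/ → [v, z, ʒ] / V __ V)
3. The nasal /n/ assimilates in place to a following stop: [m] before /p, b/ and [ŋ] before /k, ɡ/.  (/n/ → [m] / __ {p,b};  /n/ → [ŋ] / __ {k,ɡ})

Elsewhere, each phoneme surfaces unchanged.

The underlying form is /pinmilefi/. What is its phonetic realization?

/i/ (between /p/ and /n/): before a nasal consonant, so rule 1 applies → [ĩ].
/n/ (between /i/ and /m/): rule 3 targets it, but not before a labial or velar stop → unchanged [n].
/i/ (between /m/ and /l/) fails the environment for rule 1, so it stays [i].
/e/ (between /l/ and /f/): rule 1 targets it, but not before a nasal consonant → unchanged [e].
/f/ meets the environment for rule 2 (between two vowels) → [v].
/i/ — word-final; rule 1 does not apply here → [i].

[pĩnmilevi]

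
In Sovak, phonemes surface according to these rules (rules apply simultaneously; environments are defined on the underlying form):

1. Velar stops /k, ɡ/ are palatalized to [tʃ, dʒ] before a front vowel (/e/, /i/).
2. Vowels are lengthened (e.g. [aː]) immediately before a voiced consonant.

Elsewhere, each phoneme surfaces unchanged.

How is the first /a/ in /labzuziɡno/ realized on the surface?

[aː]

/a/ meets the environment for rule 2 (before a voiced consonant) → [aː].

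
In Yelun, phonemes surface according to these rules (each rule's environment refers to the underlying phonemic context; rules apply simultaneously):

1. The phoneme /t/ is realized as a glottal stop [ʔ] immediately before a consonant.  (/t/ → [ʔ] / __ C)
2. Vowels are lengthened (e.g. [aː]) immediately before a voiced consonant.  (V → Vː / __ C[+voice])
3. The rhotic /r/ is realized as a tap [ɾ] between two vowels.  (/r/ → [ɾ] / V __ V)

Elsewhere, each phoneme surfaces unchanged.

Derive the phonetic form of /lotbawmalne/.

[loʔbaːwmaːlne]

/o/ (between /l/ and /t/) is in the target of rule 2 but the environment (before a voiced consonant) is not met → [o].
/t/ (between /o/ and /b/) occurs immediately before a consonant → [ʔ] by rule 1.
/a/ meets the environment for rule 2 (before a voiced consonant) → [aː].
/a/ (between /m/ and /l/) occurs before a voiced consonant → [aː] by rule 2.
/e/ (word-final) fails the environment for rule 2, so it stays [e].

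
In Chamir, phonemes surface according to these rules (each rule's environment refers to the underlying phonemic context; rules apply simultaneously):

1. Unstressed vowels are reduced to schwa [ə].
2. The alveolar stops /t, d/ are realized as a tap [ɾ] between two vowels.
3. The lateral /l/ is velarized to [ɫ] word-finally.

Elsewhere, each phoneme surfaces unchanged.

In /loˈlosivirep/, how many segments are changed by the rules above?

Segments that undergo a rule: /o/ → [ə] (rule 1); /i/ → [ə] (rule 1); /i/ → [ə] (rule 1); /e/ → [ə] (rule 1).
All other segments surface unchanged.

4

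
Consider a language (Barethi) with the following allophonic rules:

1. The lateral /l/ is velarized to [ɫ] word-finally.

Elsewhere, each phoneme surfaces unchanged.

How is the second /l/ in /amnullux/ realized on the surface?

/l/ (between /l/ and /u/): rule 1 targets it, but not word-finally → unchanged [l].

[l]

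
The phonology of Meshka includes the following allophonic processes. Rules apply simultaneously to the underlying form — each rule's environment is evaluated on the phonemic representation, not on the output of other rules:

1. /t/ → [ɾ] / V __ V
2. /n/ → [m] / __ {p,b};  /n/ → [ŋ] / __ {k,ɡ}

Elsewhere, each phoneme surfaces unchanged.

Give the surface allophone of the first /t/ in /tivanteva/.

/t/ (word-initial): rule 1 targets it, but not between two vowels → unchanged [t].

[t]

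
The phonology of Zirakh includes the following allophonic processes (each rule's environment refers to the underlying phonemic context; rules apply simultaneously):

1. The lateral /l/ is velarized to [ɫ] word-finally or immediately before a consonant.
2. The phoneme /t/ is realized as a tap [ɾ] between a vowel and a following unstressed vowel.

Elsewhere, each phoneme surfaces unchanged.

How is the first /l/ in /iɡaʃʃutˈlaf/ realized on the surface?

/l/ — between /t/ and /a/; rule 1 does not apply here → [l].

[l]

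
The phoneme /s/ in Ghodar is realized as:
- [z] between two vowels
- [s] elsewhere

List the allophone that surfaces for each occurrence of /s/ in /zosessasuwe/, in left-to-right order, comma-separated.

[z], [s], [s], [z]

Occurrence 1 (position 3): between two vowels → [z].
Occurrence 2 (position 5): no conditioning environment matches → elsewhere allophone [s].
Occurrence 3 (position 6): no conditioning environment matches → elsewhere allophone [s].
Occurrence 4 (position 8): between two vowels → [z].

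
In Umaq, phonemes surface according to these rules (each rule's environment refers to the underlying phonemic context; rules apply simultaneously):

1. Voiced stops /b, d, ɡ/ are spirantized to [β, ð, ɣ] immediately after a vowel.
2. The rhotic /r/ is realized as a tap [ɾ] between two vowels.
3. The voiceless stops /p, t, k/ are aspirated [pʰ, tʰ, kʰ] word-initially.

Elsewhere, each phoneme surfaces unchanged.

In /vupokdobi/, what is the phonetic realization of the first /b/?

[β]

/b/ (between /o/ and /i/): immediately after a vowel, so rule 1 applies → [β].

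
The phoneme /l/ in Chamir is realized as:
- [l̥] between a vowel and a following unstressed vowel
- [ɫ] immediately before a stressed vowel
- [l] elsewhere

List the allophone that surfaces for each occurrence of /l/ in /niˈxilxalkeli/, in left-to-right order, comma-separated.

[l], [l], [l̥]

Occurrence 1 (position 5): no conditioning environment matches → elsewhere allophone [l].
Occurrence 2 (position 8): no conditioning environment matches → elsewhere allophone [l].
Occurrence 3 (position 11): between a vowel and a following unstressed vowel → [l̥].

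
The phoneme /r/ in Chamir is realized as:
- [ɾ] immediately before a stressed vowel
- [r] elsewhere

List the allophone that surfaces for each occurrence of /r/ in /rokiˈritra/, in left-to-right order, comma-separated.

[r], [ɾ], [r]

Occurrence 1 (position 1): no conditioning environment matches → elsewhere allophone [r].
Occurrence 2 (position 5): immediately before a stressed vowel → [ɾ].
Occurrence 3 (position 8): no conditioning environment matches → elsewhere allophone [r].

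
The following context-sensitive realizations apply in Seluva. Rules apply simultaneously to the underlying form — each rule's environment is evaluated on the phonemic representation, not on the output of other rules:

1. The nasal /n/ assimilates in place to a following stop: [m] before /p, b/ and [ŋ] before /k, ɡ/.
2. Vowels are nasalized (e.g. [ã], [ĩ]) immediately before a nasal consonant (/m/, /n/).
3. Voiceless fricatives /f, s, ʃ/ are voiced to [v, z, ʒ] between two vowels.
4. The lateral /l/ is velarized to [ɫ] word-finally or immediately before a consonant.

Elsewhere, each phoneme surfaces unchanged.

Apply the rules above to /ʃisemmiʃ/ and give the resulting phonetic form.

/ʃ/ (word-initial) is in the target of rule 3 but the environment (between two vowels) is not met → [ʃ].
/i/ — between /ʃ/ and /s/; rule 2 does not apply here → [i].
/s/ (between /i/ and /e/) occurs between two vowels → [z] by rule 3.
/e/ (between /s/ and /m/): before a nasal consonant, so rule 2 applies → [ẽ].
/m/ stays [m].
/m/ (between /m/ and /i/) is unaffected → [m].
/i/ (between /m/ and /ʃ/) fails the environment for rule 2, so it stays [i].
/ʃ/ (word-final) is in the target of rule 3 but the environment (between two vowels) is not met → [ʃ].

[ʃizẽmmiʃ]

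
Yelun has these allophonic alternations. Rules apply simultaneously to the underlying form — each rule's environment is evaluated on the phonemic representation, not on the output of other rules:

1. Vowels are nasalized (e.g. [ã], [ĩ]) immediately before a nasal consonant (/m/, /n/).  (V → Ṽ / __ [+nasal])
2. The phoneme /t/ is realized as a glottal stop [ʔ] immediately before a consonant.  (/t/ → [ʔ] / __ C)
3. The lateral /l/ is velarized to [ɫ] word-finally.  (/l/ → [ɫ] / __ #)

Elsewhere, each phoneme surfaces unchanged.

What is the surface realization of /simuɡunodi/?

/s/ (word-initial): no rule targets it → [s].
/i/ — between /s/ and /m/, before a nasal consonant — surfaces as [ĩ] (rule 1).
/m/ (between /i/ and /u/) is unaffected → [m].
/u/ (between /m/ and /ɡ/): rule 1 targets it, but not before a nasal consonant → unchanged [u].
/ɡ/ (between /u/ and /u/): no rule targets it → [ɡ].
/u/ (between /ɡ/ and /n/): before a nasal consonant, so rule 1 applies → [ũ].
/n/ stays [n].
/o/ — between /n/ and /d/; rule 1 does not apply here → [o].
/d/ stays [d].
/i/ (word-final) is in the target of rule 1 but the environment (before a nasal consonant) is not met → [i].

[sĩmuɡũnodi]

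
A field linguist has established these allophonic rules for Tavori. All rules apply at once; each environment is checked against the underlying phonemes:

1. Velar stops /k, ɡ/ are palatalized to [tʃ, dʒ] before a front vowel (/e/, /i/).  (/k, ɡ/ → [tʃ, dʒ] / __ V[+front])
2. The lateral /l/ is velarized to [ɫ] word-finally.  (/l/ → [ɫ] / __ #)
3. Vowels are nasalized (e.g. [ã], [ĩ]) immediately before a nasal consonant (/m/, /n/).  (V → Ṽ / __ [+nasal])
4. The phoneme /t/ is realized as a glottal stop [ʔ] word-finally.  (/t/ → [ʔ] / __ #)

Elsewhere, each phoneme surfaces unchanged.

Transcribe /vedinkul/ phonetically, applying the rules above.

/v/ — not in any rule's target class → [v].
/e/ — between /v/ and /d/; rule 3 does not apply here → [e].
/d/ (between /e/ and /i/): no rule targets it → [d].
/i/ meets the environment for rule 3 (before a nasal consonant) → [ĩ].
/n/ — not in any rule's target class → [n].
/k/ (between /n/ and /u/) is in the target of rule 1 but the environment (before a front vowel) is not met → [k].
/u/ (between /k/ and /l/) is in the target of rule 3 but the environment (before a nasal consonant) is not met → [u].
Rule 2 applies to /l/ (word-final: word-finally) → [ɫ].

[vedĩnkuɫ]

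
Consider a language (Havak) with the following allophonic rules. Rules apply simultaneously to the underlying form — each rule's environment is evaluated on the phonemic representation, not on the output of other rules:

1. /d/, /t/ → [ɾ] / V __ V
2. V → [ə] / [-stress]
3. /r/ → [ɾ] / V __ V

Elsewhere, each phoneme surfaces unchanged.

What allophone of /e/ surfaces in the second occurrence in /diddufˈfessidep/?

Rule 2 applies to /e/ (between /d/ and /p/: in an unstressed syllable) → [ə].

[ə]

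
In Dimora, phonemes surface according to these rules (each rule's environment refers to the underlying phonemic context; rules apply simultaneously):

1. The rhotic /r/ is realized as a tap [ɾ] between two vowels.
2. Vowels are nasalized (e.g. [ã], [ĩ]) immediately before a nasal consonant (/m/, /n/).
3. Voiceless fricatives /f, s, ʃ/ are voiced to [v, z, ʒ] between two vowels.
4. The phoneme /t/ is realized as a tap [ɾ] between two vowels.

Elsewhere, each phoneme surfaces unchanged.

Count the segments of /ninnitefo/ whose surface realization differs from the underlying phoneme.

Segments that undergo a rule: /i/ → [ĩ] (rule 2); /t/ → [ɾ] (rule 4); /f/ → [v] (rule 3).
All other segments surface unchanged.

3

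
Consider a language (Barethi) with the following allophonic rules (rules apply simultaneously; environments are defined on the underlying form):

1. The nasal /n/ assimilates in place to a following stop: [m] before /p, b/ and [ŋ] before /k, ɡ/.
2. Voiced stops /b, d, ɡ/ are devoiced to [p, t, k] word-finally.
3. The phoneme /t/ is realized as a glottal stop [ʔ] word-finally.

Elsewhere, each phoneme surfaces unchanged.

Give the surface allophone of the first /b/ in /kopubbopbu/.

/b/ (between /u/ and /b/): rule 2 targets it, but not word-finally → unchanged [b].

[b]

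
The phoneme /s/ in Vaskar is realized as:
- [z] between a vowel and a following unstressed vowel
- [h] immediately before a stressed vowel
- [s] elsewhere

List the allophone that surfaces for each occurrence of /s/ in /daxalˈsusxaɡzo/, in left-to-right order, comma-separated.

Occurrence 1 (position 6): immediately before a stressed vowel → [h].
Occurrence 2 (position 8): no conditioning environment matches → elsewhere allophone [s].

[h], [s]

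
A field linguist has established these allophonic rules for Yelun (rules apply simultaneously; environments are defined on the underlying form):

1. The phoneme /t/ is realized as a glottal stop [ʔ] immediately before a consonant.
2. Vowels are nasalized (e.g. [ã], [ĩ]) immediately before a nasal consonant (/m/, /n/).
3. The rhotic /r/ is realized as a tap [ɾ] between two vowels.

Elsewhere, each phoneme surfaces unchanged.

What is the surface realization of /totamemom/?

[totãmẽmõm]

/t/ (word-initial) fails the environment for rule 1, so it stays [t].
/o/ (between /t/ and /t/): rule 2 targets it, but not before a nasal consonant → unchanged [o].
/t/ (between /o/ and /a/) fails the environment for rule 1, so it stays [t].
/a/ (between /t/ and /m/) occurs before a nasal consonant → [ã] by rule 2.
/m/ (between /a/ and /e/) is unaffected → [m].
Rule 2 applies to /e/ (between /m/ and /m/: before a nasal consonant) → [ẽ].
/m/ — not in any rule's target class → [m].
/o/ (between /m/ and /m/): before a nasal consonant, so rule 2 applies → [õ].
/m/ stays [m].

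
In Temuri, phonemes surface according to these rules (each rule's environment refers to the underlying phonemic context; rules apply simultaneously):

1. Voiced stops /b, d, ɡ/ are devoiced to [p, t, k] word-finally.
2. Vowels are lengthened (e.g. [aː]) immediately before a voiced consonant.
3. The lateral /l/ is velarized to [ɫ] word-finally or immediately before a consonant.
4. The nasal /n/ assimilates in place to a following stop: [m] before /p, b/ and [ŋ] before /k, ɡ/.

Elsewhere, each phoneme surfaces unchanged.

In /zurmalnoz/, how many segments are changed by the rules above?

4

Segments that undergo a rule: /u/ → [uː] (rule 2); /a/ → [aː] (rule 2); /l/ → [ɫ] (rule 3); /o/ → [oː] (rule 2).
All other segments surface unchanged.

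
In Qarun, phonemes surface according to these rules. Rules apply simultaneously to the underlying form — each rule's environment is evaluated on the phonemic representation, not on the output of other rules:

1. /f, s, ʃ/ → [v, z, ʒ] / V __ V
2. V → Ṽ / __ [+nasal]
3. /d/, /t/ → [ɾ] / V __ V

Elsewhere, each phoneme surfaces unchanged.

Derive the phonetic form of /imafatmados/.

[ĩmavatmaɾos]

/i/ (word-initial): before a nasal consonant, so rule 2 applies → [ĩ].
/m/ stays [m].
/a/ (between /m/ and /f/): rule 2 targets it, but not before a nasal consonant → unchanged [a].
/f/ (between /a/ and /a/): between two vowels, so rule 1 applies → [v].
/a/ — between /f/ and /t/; rule 2 does not apply here → [a].
/t/ (between /a/ and /m/): rule 3 targets it, but not between two vowels → unchanged [t].
/m/ (between /t/ and /a/): no rule targets it → [m].
/a/ (between /m/ and /d/) is in the target of rule 2 but the environment (before a nasal consonant) is not met → [a].
/d/ — between /a/ and /o/, between two vowels — surfaces as [ɾ] (rule 3).
/o/ (between /d/ and /s/): rule 2 targets it, but not before a nasal consonant → unchanged [o].
/s/ (word-final): rule 1 targets it, but not between two vowels → unchanged [s].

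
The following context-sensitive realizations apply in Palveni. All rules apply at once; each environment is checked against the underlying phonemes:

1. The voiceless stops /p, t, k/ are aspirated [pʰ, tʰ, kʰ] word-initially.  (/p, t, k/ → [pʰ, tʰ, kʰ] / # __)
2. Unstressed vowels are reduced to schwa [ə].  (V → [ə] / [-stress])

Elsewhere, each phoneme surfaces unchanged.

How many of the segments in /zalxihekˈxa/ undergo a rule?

3

Segments that undergo a rule: /a/ → [ə] (rule 2); /i/ → [ə] (rule 2); /e/ → [ə] (rule 2).
All other segments surface unchanged.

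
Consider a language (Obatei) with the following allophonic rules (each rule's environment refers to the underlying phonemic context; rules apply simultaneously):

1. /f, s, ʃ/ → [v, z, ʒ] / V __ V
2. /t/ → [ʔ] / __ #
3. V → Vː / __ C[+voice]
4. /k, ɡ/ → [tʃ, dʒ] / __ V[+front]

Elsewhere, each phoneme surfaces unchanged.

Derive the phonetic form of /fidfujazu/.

/f/ (word-initial) is in the target of rule 1 but the environment (between two vowels) is not met → [f].
/i/ meets the environment for rule 3 (before a voiced consonant) → [iː].
/d/ stays [d].
/f/ (between /d/ and /u/): rule 1 targets it, but not between two vowels → unchanged [f].
/u/ meets the environment for rule 3 (before a voiced consonant) → [uː].
/j/ (between /u/ and /a/): no rule targets it → [j].
/a/ (between /j/ and /z/): before a voiced consonant, so rule 3 applies → [aː].
/z/ (between /a/ and /u/): no rule targets it → [z].
/u/ (word-final): rule 3 targets it, but not before a voiced consonant → unchanged [u].

[fiːdfuːjaːzu]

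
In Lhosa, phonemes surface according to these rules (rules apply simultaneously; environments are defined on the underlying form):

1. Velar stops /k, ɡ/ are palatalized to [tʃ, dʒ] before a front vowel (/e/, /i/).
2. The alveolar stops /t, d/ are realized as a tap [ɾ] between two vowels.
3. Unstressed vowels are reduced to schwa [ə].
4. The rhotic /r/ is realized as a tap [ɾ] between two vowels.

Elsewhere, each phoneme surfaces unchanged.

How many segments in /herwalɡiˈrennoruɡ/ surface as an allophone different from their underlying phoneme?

8

Segments that undergo a rule: /e/ → [ə] (rule 3); /a/ → [ə] (rule 3); /ɡ/ → [dʒ] (rule 1); /i/ → [ə] (rule 3); /r/ → [ɾ] (rule 4); /o/ → [ə] (rule 3); /r/ → [ɾ] (rule 4); /u/ → [ə] (rule 3).
All other segments surface unchanged.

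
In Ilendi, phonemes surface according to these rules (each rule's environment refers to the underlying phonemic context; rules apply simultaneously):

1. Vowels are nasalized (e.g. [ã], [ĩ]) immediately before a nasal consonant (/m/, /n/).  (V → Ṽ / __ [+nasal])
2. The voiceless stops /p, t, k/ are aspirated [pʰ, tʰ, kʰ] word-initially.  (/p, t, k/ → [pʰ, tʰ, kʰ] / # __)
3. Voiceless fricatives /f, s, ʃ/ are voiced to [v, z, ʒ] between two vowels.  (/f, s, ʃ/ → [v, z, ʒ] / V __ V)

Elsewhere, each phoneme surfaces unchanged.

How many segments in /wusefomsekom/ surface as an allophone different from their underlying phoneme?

Segments that undergo a rule: /s/ → [z] (rule 3); /f/ → [v] (rule 3); /o/ → [õ] (rule 1); /o/ → [õ] (rule 1).
All other segments surface unchanged.

4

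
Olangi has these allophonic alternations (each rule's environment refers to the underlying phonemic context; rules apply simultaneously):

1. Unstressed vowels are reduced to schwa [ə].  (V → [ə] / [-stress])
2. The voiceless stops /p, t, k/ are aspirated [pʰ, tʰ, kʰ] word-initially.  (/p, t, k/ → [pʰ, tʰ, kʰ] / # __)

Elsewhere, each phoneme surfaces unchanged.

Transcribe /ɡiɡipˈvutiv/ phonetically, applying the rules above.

[ɡəɡəpˈvutəv]

/i/ (between /ɡ/ and /ɡ/) occurs in an unstressed syllable → [ə] by rule 1.
Rule 1 applies to /i/ (between /ɡ/ and /p/: in an unstressed syllable) → [ə].
/p/ — between /i/ and /v/; rule 2 does not apply here → [p].
/u/ (between /v/ and /t/) is in the target of rule 1 but the environment (in an unstressed syllable) is not met → [u].
/t/ — between /u/ and /i/; rule 2 does not apply here → [t].
/i/ (between /t/ and /v/) occurs in an unstressed syllable → [ə] by rule 1.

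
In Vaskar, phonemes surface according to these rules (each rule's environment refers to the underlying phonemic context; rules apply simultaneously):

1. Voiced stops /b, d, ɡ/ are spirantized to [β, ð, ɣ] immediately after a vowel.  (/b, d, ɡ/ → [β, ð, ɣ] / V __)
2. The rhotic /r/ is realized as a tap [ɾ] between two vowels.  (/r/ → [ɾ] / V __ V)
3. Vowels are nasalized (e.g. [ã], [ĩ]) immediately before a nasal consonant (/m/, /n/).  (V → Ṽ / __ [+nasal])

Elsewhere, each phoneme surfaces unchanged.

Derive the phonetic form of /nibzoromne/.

/n/ (word-initial) is unaffected → [n].
/i/ (between /n/ and /b/) fails the environment for rule 3, so it stays [i].
/b/ — between /i/ and /z/, immediately after a vowel — surfaces as [β] (rule 1).
/z/ (between /b/ and /o/): no rule targets it → [z].
/o/ (between /z/ and /r/) fails the environment for rule 3, so it stays [o].
/r/ meets the environment for rule 2 (between two vowels) → [ɾ].
/o/ — between /r/ and /m/, before a nasal consonant — surfaces as [õ] (rule 3).
/m/ — not in any rule's target class → [m].
/n/ (between /m/ and /e/): no rule targets it → [n].
/e/ (word-final) is in the target of rule 3 but the environment (before a nasal consonant) is not met → [e].

[niβzoɾõmne]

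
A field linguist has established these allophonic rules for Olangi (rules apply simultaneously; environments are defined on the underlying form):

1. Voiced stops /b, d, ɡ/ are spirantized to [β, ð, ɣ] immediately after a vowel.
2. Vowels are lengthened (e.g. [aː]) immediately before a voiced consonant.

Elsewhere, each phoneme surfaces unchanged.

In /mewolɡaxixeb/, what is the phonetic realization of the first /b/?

Rule 1 applies to /b/ (word-final: immediately after a vowel) → [β].

[β]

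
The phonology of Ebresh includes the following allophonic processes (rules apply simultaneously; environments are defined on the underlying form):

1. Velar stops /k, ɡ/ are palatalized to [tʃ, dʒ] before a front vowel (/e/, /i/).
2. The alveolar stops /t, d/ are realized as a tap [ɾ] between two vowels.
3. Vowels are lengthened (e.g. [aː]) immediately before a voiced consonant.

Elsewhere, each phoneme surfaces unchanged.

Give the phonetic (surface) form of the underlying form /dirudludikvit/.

[diːruːdluːɾikvit]

/d/ (word-initial): rule 2 targets it, but not between two vowels → unchanged [d].
/i/ — between /d/ and /r/, before a voiced consonant — surfaces as [iː] (rule 3).
/r/ stays [r].
/u/ meets the environment for rule 3 (before a voiced consonant) → [uː].
/d/ (between /u/ and /l/): rule 2 targets it, but not between two vowels → unchanged [d].
/l/ (between /d/ and /u/) is unaffected → [l].
/u/ (between /l/ and /d/): before a voiced consonant, so rule 3 applies → [uː].
/d/ meets the environment for rule 2 (between two vowels) → [ɾ].
/i/ — between /d/ and /k/; rule 3 does not apply here → [i].
/k/ (between /i/ and /v/): rule 1 targets it, but not before a front vowel → unchanged [k].
/v/ (between /k/ and /i/) is unaffected → [v].
/i/ (between /v/ and /t/) is in the target of rule 3 but the environment (before a voiced consonant) is not met → [i].
/t/ — word-final; rule 2 does not apply here → [t].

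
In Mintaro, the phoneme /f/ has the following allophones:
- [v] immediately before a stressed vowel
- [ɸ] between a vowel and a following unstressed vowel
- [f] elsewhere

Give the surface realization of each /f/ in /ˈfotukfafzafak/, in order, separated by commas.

[v], [f], [f], [ɸ]

Occurrence 1 (position 1): immediately before a stressed vowel → [v].
Occurrence 2 (position 6): no conditioning environment matches → elsewhere allophone [f].
Occurrence 3 (position 8): no conditioning environment matches → elsewhere allophone [f].
Occurrence 4 (position 11): between a vowel and a following unstressed vowel → [ɸ].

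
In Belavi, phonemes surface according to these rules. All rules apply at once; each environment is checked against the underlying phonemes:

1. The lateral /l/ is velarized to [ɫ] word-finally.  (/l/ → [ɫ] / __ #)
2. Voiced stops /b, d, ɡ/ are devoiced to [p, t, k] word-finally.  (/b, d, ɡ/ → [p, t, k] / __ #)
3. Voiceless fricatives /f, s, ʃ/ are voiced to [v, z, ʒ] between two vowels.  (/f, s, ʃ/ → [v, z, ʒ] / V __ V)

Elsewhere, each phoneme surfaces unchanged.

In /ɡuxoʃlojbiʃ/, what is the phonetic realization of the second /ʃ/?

/ʃ/ — word-final; rule 3 does not apply here → [ʃ].

[ʃ]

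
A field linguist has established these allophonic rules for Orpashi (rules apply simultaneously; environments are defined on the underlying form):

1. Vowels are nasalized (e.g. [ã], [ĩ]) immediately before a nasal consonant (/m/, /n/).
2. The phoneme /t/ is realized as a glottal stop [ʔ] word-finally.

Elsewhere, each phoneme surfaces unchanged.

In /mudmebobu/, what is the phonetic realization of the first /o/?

/o/ (between /b/ and /b/): rule 1 targets it, but not before a nasal consonant → unchanged [o].

[o]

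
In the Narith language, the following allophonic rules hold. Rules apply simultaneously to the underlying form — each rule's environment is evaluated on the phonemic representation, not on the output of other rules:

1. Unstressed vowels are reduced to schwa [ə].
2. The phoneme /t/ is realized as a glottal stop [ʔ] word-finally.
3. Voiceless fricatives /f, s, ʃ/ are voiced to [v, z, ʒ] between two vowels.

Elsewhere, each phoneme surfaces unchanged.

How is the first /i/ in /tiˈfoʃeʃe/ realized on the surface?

[ə]

/i/ (between /t/ and /f/) occurs in an unstressed syllable → [ə] by rule 1.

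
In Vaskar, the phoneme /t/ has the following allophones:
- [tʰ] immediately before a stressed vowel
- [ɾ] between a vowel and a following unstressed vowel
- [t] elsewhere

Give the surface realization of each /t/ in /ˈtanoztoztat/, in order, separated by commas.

Occurrence 1 (position 1): immediately before a stressed vowel → [tʰ].
Occurrence 2 (position 6): no conditioning environment matches → elsewhere allophone [t].
Occurrence 3 (position 9): no conditioning environment matches → elsewhere allophone [t].
Occurrence 4 (position 11): no conditioning environment matches → elsewhere allophone [t].

[tʰ], [t], [t], [t]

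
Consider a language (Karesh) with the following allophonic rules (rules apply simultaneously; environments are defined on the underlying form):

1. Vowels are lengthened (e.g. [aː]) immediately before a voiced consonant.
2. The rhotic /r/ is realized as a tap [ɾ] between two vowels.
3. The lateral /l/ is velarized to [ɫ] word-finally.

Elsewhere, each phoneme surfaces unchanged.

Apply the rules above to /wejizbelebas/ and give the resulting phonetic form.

[weːjiːzbeːleːbas]

/w/ (word-initial): no rule targets it → [w].
/e/ (between /w/ and /j/): before a voiced consonant, so rule 1 applies → [eː].
/j/ (between /e/ and /i/) is unaffected → [j].
Rule 1 applies to /i/ (between /j/ and /z/: before a voiced consonant) → [iː].
/z/ — not in any rule's target class → [z].
/b/ — not in any rule's target class → [b].
/e/ — between /b/ and /l/, before a voiced consonant — surfaces as [eː] (rule 1).
/l/ (between /e/ and /e/): rule 3 targets it, but not word-finally → unchanged [l].
/e/ (between /l/ and /b/) occurs before a voiced consonant → [eː] by rule 1.
/b/ — not in any rule's target class → [b].
/a/ (between /b/ and /s/) fails the environment for rule 1, so it stays [a].
/s/ stays [s].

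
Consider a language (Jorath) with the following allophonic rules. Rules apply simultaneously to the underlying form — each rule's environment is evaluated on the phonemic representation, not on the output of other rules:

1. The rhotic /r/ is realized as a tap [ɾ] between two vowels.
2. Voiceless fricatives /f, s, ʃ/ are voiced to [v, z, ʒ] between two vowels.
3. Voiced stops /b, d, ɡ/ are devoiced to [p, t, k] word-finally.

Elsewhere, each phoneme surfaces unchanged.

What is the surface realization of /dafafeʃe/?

/d/ (word-initial) fails the environment for rule 3, so it stays [d].
/f/ (between /a/ and /a/): between two vowels, so rule 2 applies → [v].
/f/ — between /a/ and /e/, between two vowels — surfaces as [v] (rule 2).
/ʃ/ (between /e/ and /e/): between two vowels, so rule 2 applies → [ʒ].

[davaveʒe]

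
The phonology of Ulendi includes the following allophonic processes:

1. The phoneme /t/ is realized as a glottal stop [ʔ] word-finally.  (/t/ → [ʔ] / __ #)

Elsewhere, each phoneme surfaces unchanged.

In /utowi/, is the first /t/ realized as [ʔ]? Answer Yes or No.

No

/t/ (between /u/ and /o/) fails the environment for rule 1, so it stays [t].
The actual realization is [t], not [ʔ].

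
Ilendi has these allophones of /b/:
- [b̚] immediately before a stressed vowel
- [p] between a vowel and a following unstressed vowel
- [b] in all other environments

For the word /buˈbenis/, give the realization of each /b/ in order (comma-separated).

[b], [b̚]

Occurrence 1 (position 1): no conditioning environment matches → elsewhere allophone [b].
Occurrence 2 (position 3): immediately before a stressed vowel → [b̚].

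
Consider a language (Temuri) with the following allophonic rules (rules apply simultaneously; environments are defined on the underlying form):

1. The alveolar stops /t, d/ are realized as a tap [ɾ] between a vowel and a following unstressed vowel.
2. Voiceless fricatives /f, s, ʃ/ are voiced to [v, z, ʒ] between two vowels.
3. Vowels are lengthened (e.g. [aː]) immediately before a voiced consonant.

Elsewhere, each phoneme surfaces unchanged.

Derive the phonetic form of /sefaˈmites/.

[sevaːˈmiɾes]

/s/ (word-initial) fails the environment for rule 2, so it stays [s].
/e/ (between /s/ and /f/): rule 3 targets it, but not before a voiced consonant → unchanged [e].
/f/ — between /e/ and /a/, between two vowels — surfaces as [v] (rule 2).
/a/ (between /f/ and /m/): before a voiced consonant, so rule 3 applies → [aː].
/m/ stays [m].
/i/ (between /m/ and /t/) fails the environment for rule 3, so it stays [i].
/t/ (between /i/ and /e/): between a vowel and a following unstressed vowel, so rule 1 applies → [ɾ].
/e/ (between /t/ and /s/) is in the target of rule 3 but the environment (before a voiced consonant) is not met → [e].
/s/ — word-final; rule 2 does not apply here → [s].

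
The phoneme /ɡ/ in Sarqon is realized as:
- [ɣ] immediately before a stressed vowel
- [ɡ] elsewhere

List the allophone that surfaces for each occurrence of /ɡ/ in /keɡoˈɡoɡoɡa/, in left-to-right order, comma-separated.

Occurrence 1 (position 3): no conditioning environment matches → elsewhere allophone [ɡ].
Occurrence 2 (position 5): immediately before a stressed vowel → [ɣ].
Occurrence 3 (position 7): no conditioning environment matches → elsewhere allophone [ɡ].
Occurrence 4 (position 9): no conditioning environment matches → elsewhere allophone [ɡ].

[ɡ], [ɣ], [ɡ], [ɡ]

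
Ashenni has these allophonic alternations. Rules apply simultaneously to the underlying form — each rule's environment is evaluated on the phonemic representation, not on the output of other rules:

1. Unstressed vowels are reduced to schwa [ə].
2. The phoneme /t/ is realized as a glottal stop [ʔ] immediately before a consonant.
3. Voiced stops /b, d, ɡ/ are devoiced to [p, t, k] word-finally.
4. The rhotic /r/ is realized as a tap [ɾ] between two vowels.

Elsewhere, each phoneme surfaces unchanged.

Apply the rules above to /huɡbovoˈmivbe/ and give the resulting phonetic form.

/h/ stays [h].
Rule 1 applies to /u/ (between /h/ and /ɡ/: in an unstressed syllable) → [ə].
/ɡ/ (between /u/ and /b/) fails the environment for rule 3, so it stays [ɡ].
/b/ (between /ɡ/ and /o/) fails the environment for rule 3, so it stays [b].
/o/ meets the environment for rule 1 (in an unstressed syllable) → [ə].
/v/ stays [v].
Rule 1 applies to /o/ (between /v/ and /m/: in an unstressed syllable) → [ə].
/m/ stays [m].
/i/ (between /m/ and /v/) is in the target of rule 1 but the environment (in an unstressed syllable) is not met → [i].
/v/ (between /i/ and /b/): no rule targets it → [v].
/b/ (between /v/ and /e/): rule 3 targets it, but not word-finally → unchanged [b].
/e/ meets the environment for rule 1 (in an unstressed syllable) → [ə].

[həɡbəvəˈmivbə]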